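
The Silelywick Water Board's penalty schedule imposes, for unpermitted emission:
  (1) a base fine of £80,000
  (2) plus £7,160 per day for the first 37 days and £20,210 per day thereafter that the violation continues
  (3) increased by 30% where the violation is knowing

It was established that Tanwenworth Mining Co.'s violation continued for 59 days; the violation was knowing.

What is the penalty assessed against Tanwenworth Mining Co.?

First 37 days: 37 × £7,160 = £264,920
Remaining days: (59 − 37) × £20,210 = £444,620
Per-day component: £264,920 + £444,620 = £709,540
Base plus per-day: £80,000 + £709,540 = £789,540
Enhancement: 30% of £789,540 = £236,862
Enhanced fine: £789,540 + £236,862 = £1,026,402

£1,026,402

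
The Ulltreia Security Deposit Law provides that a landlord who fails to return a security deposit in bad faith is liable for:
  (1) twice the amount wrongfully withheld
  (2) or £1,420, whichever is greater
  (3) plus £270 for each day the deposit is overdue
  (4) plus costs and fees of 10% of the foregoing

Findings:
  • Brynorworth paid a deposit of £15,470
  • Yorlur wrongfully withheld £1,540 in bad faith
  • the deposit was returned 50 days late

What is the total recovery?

Doubled: 2 × £1,540 = £3,080
Minimum £1,420: £3,080 meets the minimum, no increase.
Late-return penalty: 50 × £270 = £13,500
Damages plus late penalty: £3,080 + £13,500 = £16,580
Costs and fees: 10% of £16,580 = £1,658
Total recovery: £16,580 + £1,658 = £18,238

Recovery: £18,238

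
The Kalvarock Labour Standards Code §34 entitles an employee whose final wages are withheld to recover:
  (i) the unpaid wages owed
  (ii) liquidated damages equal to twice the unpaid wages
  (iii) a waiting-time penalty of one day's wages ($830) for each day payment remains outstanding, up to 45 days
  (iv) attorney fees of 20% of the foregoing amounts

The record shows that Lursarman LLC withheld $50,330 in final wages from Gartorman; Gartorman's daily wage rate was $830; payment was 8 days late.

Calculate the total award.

$189,156

Doubled: 2 × $50,330 = $100,660
Penalty days: min(8, 45) = 8
Waiting-time penalty: 8 × $830 = $6,640
Subtotal: $50,330 + $100,660 + $6,640 = $157,630
Attorney fees: 20% of $157,630 = $31,526
Total award: $157,630 + $31,526 = $189,156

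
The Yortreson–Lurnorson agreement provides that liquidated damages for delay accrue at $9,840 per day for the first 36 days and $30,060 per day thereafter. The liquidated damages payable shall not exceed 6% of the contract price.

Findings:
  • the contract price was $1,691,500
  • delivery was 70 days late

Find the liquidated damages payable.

First 36 days: 36 × $9,840 = $354,240
Remaining days: (70 − 36) × $30,060 = $1,022,040
Accrued per-day damages: $354,240 + $1,022,040 = $1,376,280
Cap: 6% of $1,691,500 = $101,490
Cap at $101,490: $1,376,280 exceeds the cap → $101,490

$101,490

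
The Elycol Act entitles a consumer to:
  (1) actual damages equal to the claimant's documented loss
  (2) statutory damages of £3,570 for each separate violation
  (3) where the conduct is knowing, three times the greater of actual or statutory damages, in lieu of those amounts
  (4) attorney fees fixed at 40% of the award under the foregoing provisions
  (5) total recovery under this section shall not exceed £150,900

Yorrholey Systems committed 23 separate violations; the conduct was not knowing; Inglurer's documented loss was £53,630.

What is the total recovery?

£150,900

Statutory damages: 23 × £3,570 = £82,110
Conduct not knowing: the in-lieu enhancement does not apply.
Actual plus statutory damages: £53,630 + £82,110 = £135,740
Attorney fees: 40% of £135,740 = £54,296
Total before cap: £135,740 + £54,296 = £190,036
Cap at £150,900: £190,036 exceeds the cap → £150,900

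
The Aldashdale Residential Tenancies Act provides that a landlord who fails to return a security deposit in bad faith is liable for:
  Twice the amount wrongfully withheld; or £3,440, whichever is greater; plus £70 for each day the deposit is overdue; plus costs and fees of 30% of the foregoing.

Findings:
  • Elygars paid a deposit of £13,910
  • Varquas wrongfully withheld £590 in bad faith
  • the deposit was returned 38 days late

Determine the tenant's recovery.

Doubled: 2 × £590 = £1,180
Minimum £3,440: £1,180 is below the minimum → £3,440
Late-return penalty: 38 × £70 = £2,660
Damages plus late penalty: £3,440 + £2,660 = £6,100
Costs and fees: 30% of £6,100 = £1,830
Total recovery: £6,100 + £1,830 = £7,930

£7,930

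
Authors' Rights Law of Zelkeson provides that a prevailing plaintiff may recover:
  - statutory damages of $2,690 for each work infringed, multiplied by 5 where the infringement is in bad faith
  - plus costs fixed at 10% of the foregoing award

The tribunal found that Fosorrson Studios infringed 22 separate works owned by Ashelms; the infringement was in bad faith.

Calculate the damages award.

$325,490

Statutory damages: 22 × $2,690 = $59,180
Multiplied by 5: 5 × $59,180 = $295,900
Costs: 10% of $295,900 = $29,590
Award plus costs: $295,900 + $29,590 = $325,490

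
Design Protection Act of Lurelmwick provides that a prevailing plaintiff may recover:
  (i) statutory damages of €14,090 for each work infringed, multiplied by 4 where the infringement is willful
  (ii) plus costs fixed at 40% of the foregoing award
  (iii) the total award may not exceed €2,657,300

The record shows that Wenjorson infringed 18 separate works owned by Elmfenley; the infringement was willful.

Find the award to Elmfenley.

Statutory damages: 18 × €14,090 = €253,620
Multiplied by 4: 4 × €253,620 = €1,014,480
Costs: 40% of €1,014,480 = €405,792
Award plus costs: €1,014,480 + €405,792 = €1,420,272
Cap at €2,657,300: €1,420,272 is within the cap, no reduction.

€1,420,272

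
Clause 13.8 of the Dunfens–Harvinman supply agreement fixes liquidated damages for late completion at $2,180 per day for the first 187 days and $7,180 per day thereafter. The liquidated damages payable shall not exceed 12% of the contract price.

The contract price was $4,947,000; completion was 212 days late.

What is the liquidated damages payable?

First 187 days: 187 × $2,180 = $407,660
Remaining days: (212 − 187) × $7,180 = $179,500
Accrued per-day damages: $407,660 + $179,500 = $587,160
Cap: 12% of $4,947,000 = $593,640
Cap at $593,640: $587,160 is within the cap, no reduction.

Liquidated damages: $587,160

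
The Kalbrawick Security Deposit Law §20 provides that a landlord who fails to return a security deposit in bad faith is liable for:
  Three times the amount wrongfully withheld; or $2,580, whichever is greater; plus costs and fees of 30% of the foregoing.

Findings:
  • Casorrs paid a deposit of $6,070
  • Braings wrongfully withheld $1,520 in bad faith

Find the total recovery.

$5,928

Trebled: 3 × $1,520 = $4,560
Minimum $2,580: $4,560 meets the minimum, no increase.
Costs and fees: 30% of $4,560 = $1,368
Total recovery: $4,560 + $1,368 = $5,928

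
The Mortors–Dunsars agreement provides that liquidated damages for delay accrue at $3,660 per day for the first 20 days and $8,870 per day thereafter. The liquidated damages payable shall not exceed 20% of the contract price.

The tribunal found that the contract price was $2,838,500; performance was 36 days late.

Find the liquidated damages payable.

First 20 days: 20 × $3,660 = $73,200
Remaining days: (36 − 20) × $8,870 = $141,920
Accrued per-day damages: $73,200 + $141,920 = $215,120
Cap: 20% of $2,838,500 = $567,700
Cap at $567,700: $215,120 is within the cap, no reduction.

Liquidated damages: $215,120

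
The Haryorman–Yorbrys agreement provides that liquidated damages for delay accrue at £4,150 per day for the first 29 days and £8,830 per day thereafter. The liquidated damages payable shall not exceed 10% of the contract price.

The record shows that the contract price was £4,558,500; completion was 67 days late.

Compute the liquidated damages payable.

Liquidated damages: £455,850

First 29 days: 29 × £4,150 = £120,350
Remaining days: (67 − 29) × £8,830 = £335,540
Accrued per-day damages: £120,350 + £335,540 = £455,890
Cap: 10% of £4,558,500 = £455,850
Cap at £455,850: £455,890 exceeds the cap → £455,850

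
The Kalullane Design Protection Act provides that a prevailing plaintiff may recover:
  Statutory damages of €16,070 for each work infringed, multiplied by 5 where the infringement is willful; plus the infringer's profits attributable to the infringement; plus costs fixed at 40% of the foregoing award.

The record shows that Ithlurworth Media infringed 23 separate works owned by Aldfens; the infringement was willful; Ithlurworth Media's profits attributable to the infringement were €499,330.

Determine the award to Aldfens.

€3,286,332

Statutory damages: 23 × €16,070 = €369,610
Multiplied by 5: 5 × €369,610 = €1,848,050
Combined award: €1,848,050 + €499,330 = €2,347,380
Costs: 40% of €2,347,380 = €938,952
Award plus costs: €2,347,380 + €938,952 = €3,286,332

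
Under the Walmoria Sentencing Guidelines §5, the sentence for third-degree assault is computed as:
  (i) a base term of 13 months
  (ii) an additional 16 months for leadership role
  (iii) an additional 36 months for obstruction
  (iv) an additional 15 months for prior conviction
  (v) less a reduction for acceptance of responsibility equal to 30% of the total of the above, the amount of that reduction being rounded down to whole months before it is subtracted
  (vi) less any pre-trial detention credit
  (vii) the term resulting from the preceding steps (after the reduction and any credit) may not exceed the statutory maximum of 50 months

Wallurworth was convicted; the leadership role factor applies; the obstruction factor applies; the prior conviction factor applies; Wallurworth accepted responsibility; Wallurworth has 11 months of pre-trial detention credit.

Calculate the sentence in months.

Leadership role enhancement: +16 months
Obstruction enhancement: +36 months
Prior conviction enhancement: +15 months
Adjusted term: 13 months + 16 months + 36 months + 15 months = 80 months
Acceptance of responsibility reduction: 30% of 80 months = 24 months (rounded down)
After reduction: 80 − 24 = 56 months
Less pre-trial detention credit: 56 months − 11 months = 45 months
Cap at 50 months: 45 months is within the cap, no reduction.

45 months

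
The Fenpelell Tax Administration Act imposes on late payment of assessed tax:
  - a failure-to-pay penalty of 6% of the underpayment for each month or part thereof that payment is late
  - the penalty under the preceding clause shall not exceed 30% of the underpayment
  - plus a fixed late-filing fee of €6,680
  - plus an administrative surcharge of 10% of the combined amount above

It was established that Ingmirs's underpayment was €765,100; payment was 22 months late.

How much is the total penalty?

€259,831

Accrued rate: 6% × 22 = 132%, capped at 30% → 30%
Failure-to-pay penalty: 30% of €765,100 = €229,530
Penalty before surcharge: €229,530 + €6,680 = €236,210
Administrative surcharge: 10% of €236,210 = €23,621
Total penalty: €236,210 + €23,621 = €259,831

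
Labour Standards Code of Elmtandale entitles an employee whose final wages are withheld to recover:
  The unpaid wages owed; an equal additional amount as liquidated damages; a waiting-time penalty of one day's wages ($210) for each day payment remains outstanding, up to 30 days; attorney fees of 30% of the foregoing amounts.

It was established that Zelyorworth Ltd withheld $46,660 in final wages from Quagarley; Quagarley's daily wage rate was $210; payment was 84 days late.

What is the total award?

Liquidated damages (equal amount): $46,660
Penalty days: min(84, 30) = 30
Waiting-time penalty: 30 × $210 = $6,300
Subtotal: $46,660 + $46,660 + $6,300 = $99,620
Attorney fees: 30% of $99,620 = $29,886
Total award: $99,620 + $29,886 = $129,506

$129,506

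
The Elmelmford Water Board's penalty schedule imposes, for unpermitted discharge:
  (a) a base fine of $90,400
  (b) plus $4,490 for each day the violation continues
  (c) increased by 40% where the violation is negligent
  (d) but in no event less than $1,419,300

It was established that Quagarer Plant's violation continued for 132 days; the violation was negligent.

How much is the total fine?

Per-day component: 132 × $4,490 = $592,680
Base plus per-day: $90,400 + $592,680 = $683,080
Enhancement: 40% of $683,080 = $273,232
Enhanced fine: $683,080 + $273,232 = $956,312
Minimum $1,419,300: $956,312 is below the minimum → $1,419,300

$1,419,300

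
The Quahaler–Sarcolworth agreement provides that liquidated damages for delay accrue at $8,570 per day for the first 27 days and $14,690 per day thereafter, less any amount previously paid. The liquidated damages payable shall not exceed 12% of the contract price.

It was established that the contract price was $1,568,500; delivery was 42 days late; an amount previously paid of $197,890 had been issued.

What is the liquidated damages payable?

$188,220

First 27 days: 27 × $8,570 = $231,390
Remaining days: (42 − 27) × $14,690 = $220,350
Accrued per-day damages: $231,390 + $220,350 = $451,740
Less amount previously paid: $451,740 − $197,890 = $253,850
Cap: 12% of $1,568,500 = $188,220
Cap at $188,220: $253,850 exceeds the cap → $188,220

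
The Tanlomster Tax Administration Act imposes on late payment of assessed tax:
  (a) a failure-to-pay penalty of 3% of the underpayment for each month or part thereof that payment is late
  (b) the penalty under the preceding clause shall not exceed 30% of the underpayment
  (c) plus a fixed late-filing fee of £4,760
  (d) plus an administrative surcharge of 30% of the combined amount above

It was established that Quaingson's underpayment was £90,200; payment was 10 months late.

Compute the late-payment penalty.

£41,366

Accrued rate: 3% × 10 = 30%, capped at 30% → 30%
Failure-to-pay penalty: 30% of £90,200 = £27,060
Penalty before surcharge: £27,060 + £4,760 = £31,820
Administrative surcharge: 30% of £31,820 = £9,546
Total penalty: £31,820 + £9,546 = £41,366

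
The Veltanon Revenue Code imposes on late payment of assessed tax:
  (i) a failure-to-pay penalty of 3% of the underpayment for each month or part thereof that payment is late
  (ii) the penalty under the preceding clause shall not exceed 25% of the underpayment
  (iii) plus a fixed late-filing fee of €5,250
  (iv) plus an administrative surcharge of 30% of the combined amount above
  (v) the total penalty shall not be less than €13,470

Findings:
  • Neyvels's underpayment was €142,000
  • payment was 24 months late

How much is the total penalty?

€52,975

Accrued rate: 3% × 24 = 72%, capped at 25% → 25%
Failure-to-pay penalty: 25% of €142,000 = €35,500
Penalty before surcharge: €35,500 + €5,250 = €40,750
Administrative surcharge: 30% of €40,750 = €12,225
Total penalty: €40,750 + €12,225 = €52,975
Minimum €13,470: €52,975 meets the minimum, no increase.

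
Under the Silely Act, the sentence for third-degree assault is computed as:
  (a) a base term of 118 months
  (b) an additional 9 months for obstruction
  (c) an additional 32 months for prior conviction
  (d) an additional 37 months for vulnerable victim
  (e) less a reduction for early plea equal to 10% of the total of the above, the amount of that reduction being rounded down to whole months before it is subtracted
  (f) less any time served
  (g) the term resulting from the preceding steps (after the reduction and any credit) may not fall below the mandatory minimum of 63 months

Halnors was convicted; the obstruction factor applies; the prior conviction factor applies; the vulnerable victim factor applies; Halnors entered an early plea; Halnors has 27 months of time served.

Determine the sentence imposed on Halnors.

Obstruction enhancement: +9 months
Prior conviction enhancement: +32 months
Vulnerable victim enhancement: +37 months
Adjusted term: 118 months + 9 months + 32 months + 37 months = 196 months
Early plea reduction: 10% of 196 months = 19 months (rounded down)
After reduction: 196 − 19 = 177 months
Less time served: 177 months − 27 months = 150 months
Minimum 63 months: 150 months meets the minimum, no increase.

Sentence: 150 months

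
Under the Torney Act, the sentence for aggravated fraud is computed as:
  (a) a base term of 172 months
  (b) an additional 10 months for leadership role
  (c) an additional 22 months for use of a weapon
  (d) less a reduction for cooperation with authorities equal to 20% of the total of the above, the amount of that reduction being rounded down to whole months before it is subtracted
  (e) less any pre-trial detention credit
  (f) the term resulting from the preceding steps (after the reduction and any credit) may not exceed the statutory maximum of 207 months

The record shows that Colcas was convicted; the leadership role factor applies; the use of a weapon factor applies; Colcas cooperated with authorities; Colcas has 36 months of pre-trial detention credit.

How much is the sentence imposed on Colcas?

Leadership role enhancement: +10 months
Use of a weapon enhancement: +22 months
Adjusted term: 172 months + 10 months + 22 months = 204 months
Cooperation with authorities reduction: 20% of 204 months = 40 months (rounded down)
After reduction: 204 − 40 = 164 months
Less pre-trial detention credit: 164 months − 36 months = 128 months
Cap at 207 months: 128 months is within the cap, no reduction.

128 months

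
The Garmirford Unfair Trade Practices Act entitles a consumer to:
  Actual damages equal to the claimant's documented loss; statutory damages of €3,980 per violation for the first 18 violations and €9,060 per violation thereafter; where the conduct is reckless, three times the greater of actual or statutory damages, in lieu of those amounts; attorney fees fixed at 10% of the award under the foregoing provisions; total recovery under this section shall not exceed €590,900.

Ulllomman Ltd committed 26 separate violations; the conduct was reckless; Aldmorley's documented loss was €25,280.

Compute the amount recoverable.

€475,596

First 18 violations: 18 × €3,980 = €71,640
Remaining violations: (26 − 18) × €9,060 = €72,480
Statutory damages: €71,640 + €72,480 = €144,120
Greater of actual damages (€25,280) or statutory damages (€144,120): €144,120
Trebled: 3 × €144,120 = €432,360
Attorney fees: 10% of €432,360 = €43,236
Total before cap: €432,360 + €43,236 = €475,596
Cap at €590,900: €475,596 is within the cap, no reduction.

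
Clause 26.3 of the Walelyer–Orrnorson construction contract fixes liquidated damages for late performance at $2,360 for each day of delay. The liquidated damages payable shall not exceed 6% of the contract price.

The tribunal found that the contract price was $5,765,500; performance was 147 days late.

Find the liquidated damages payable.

Per-day damages: 147 × $2,360 = $346,920
Cap: 6% of $5,765,500 = $345,930
Cap at $345,930: $346,920 exceeds the cap → $345,930

$345,930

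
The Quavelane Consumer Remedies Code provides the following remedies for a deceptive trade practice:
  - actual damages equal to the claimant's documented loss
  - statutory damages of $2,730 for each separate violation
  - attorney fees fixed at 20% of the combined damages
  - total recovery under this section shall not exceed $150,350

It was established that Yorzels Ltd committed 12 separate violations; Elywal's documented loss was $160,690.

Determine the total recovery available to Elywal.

Total recovery: $150,350

Statutory damages: 12 × $2,730 = $32,760
Combined damages: $160,690 + $32,760 = $193,450
Attorney fees: 20% of $193,450 = $38,690
Total before cap: $193,450 + $38,690 = $232,140
Cap at $150,350: $232,140 exceeds the cap → $150,350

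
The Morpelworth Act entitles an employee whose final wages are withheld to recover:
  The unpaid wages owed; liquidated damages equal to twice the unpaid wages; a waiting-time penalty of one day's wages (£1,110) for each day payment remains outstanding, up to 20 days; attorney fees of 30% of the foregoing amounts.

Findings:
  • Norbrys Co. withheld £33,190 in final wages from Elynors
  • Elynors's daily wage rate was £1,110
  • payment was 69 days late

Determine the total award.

£158,301

Doubled: 2 × £33,190 = £66,380
Penalty days: min(69, 20) = 20
Waiting-time penalty: 20 × £1,110 = £22,200
Subtotal: £33,190 + £66,380 + £22,200 = £121,770
Attorney fees: 30% of £121,770 = £36,531
Total award: £121,770 + £36,531 = £158,301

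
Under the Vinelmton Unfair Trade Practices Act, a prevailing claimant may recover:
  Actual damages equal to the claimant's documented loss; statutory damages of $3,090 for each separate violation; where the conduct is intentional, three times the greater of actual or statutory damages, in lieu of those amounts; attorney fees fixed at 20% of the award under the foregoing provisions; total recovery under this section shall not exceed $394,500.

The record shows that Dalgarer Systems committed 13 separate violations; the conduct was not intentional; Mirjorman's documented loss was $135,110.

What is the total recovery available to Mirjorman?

$210,336

Statutory damages: 13 × $3,090 = $40,170
Conduct not intentional: the in-lieu enhancement does not apply.
Actual plus statutory damages: $135,110 + $40,170 = $175,280
Attorney fees: 20% of $175,280 = $35,056
Total before cap: $175,280 + $35,056 = $210,336
Cap at $394,500: $210,336 is within the cap, no reduction.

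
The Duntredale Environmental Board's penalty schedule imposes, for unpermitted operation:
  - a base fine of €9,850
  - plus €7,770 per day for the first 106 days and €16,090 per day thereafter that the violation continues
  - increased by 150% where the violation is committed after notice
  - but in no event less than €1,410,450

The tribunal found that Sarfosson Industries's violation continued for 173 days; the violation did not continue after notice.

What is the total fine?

€1,911,500

First 106 days: 106 × €7,770 = €823,620
Remaining days: (173 − 106) × €16,090 = €1,078,030
Per-day component: €823,620 + €1,078,030 = €1,901,650
Base plus per-day: €9,850 + €1,901,650 = €1,911,500
The violation did not continue after notice: no 150% increase.
Minimum €1,410,450: €1,911,500 meets the minimum, no increase.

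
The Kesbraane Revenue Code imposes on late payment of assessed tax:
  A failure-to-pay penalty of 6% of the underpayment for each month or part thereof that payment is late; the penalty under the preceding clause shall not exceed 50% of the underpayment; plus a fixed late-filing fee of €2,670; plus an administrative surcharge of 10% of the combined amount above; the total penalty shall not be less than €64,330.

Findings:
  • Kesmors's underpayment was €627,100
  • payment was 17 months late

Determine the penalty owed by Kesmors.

Penalty: €347,842

Accrued rate: 6% × 17 = 102%, capped at 50% → 50%
Failure-to-pay penalty: 50% of €627,100 = €313,550
Penalty before surcharge: €313,550 + €2,670 = €316,220
Administrative surcharge: 10% of €316,220 = €31,622
Total penalty: €316,220 + €31,622 = €347,842
Minimum €64,330: €347,842 meets the minimum, no increase.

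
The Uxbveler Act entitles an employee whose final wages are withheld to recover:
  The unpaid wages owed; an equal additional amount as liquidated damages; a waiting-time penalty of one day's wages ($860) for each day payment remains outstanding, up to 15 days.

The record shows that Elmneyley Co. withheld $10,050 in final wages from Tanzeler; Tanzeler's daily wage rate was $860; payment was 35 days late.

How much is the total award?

Liquidated damages (equal amount): $10,050
Penalty days: min(35, 15) = 15
Waiting-time penalty: 15 × $860 = $12,900
Total award: $10,050 + $10,050 + $12,900 = $33,000

$33,000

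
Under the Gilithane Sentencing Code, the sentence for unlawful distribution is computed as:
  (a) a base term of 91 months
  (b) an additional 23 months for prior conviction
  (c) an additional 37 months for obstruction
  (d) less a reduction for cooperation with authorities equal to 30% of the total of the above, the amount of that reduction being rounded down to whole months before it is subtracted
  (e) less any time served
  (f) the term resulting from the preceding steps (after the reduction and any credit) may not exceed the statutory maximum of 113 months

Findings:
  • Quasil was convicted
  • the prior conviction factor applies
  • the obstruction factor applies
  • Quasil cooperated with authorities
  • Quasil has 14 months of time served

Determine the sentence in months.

Prior conviction enhancement: +23 months
Obstruction enhancement: +37 months
Adjusted term: 91 months + 23 months + 37 months = 151 months
Cooperation with authorities reduction: 30% of 151 months = 45 months (rounded down)
After reduction: 151 − 45 = 106 months
Less time served: 106 months − 14 months = 92 months
Cap at 113 months: 92 months is within the cap, no reduction.

92 months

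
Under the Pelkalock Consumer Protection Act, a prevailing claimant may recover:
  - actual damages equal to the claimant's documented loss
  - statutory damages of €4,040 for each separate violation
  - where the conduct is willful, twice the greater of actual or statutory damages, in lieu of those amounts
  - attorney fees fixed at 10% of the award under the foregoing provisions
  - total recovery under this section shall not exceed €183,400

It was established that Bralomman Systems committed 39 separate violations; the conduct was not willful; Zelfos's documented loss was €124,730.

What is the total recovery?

Statutory damages: 39 × €4,040 = €157,560
Conduct not willful: the in-lieu enhancement does not apply.
Actual plus statutory damages: €124,730 + €157,560 = €282,290
Attorney fees: 10% of €282,290 = €28,229
Total before cap: €282,290 + €28,229 = €310,519
Cap at €183,400: €310,519 exceeds the cap → €183,400

Total recovery: €183,400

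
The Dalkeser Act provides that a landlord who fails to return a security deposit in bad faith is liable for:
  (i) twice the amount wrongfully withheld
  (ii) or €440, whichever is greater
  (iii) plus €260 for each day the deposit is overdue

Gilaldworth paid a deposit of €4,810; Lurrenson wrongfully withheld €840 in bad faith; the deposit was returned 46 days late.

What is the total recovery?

Doubled: 2 × €840 = €1,680
Minimum €440: €1,680 meets the minimum, no increase.
Late-return penalty: 46 × €260 = €11,960
Damages plus late penalty: €1,680 + €11,960 = €13,640

€13,640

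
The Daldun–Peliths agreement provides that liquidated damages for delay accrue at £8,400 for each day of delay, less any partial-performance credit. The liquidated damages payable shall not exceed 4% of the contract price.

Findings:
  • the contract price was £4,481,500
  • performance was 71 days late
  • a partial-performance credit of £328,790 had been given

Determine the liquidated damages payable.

£179,260

Per-day damages: 71 × £8,400 = £596,400
Less partial-performance credit: £596,400 − £328,790 = £267,610
Cap: 4% of £4,481,500 = £179,260
Cap at £179,260: £267,610 exceeds the cap → £179,260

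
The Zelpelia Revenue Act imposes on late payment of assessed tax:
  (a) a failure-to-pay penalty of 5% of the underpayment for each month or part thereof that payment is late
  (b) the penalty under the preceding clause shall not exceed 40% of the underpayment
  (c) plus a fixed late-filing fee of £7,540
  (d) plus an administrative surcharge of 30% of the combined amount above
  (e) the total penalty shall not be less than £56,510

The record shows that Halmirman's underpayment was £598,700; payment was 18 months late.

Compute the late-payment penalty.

Penalty: £321,126

Accrued rate: 5% × 18 = 90%, capped at 40% → 40%
Failure-to-pay penalty: 40% of £598,700 = £239,480
Penalty before surcharge: £239,480 + £7,540 = £247,020
Administrative surcharge: 30% of £247,020 = £74,106
Total penalty: £247,020 + £74,106 = £321,126
Minimum £56,510: £321,126 meets the minimum, no increase.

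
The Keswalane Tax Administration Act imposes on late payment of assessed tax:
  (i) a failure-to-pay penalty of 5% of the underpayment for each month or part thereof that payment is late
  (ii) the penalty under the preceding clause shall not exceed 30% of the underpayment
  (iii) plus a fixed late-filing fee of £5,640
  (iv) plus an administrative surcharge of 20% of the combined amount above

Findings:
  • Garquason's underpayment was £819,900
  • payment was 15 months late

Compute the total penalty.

Accrued rate: 5% × 15 = 75%, capped at 30% → 30%
Failure-to-pay penalty: 30% of £819,900 = £245,970
Penalty before surcharge: £245,970 + £5,640 = £251,610
Administrative surcharge: 20% of £251,610 = £50,322
Total penalty: £251,610 + £50,322 = £301,932

£301,932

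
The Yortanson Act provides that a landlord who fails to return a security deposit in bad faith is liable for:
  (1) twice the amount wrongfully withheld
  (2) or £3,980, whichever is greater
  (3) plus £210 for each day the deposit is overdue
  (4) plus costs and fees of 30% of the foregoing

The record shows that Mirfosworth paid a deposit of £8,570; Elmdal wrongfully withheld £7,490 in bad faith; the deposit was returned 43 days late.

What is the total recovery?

Doubled: 2 × £7,490 = £14,980
Minimum £3,980: £14,980 meets the minimum, no increase.
Late-return penalty: 43 × £210 = £9,030
Damages plus late penalty: £14,980 + £9,030 = £24,010
Costs and fees: 30% of £24,010 = £7,203
Total recovery: £24,010 + £7,203 = £31,213

£31,213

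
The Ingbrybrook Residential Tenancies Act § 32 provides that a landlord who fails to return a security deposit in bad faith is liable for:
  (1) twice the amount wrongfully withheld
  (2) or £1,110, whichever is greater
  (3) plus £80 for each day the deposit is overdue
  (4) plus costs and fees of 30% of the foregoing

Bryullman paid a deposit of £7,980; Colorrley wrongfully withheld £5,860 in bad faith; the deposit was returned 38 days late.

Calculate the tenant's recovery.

£19,188

Doubled: 2 × £5,860 = £11,720
Minimum £1,110: £11,720 meets the minimum, no increase.
Late-return penalty: 38 × £80 = £3,040
Damages plus late penalty: £11,720 + £3,040 = £14,760
Costs and fees: 30% of £14,760 = £4,428
Total recovery: £14,760 + £4,428 = £19,188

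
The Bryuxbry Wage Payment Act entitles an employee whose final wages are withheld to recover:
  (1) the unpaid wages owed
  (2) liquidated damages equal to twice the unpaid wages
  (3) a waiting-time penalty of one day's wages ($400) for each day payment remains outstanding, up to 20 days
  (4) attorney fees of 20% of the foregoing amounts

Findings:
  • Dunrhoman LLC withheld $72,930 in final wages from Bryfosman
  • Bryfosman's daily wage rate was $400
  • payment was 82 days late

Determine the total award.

Total award: $272,148

Doubled: 2 × $72,930 = $145,860
Penalty days: min(82, 20) = 20
Waiting-time penalty: 20 × $400 = $8,000
Subtotal: $72,930 + $145,860 + $8,000 = $226,790
Attorney fees: 20% of $226,790 = $45,358
Total award: $226,790 + $45,358 = $272,148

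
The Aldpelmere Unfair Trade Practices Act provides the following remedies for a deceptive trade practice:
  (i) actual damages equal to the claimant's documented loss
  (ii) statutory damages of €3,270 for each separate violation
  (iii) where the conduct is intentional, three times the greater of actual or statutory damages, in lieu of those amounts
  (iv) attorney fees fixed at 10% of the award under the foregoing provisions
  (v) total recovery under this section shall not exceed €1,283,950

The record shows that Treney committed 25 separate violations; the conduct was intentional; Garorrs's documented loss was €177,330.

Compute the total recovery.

Statutory damages: 25 × €3,270 = €81,750
Greater of actual damages (€177,330) or statutory damages (€81,750): €177,330
Trebled: 3 × €177,330 = €531,990
Attorney fees: 10% of €531,990 = €53,199
Total before cap: €531,990 + €53,199 = €585,189
Cap at €1,283,950: €585,189 is within the cap, no reduction.

€585,189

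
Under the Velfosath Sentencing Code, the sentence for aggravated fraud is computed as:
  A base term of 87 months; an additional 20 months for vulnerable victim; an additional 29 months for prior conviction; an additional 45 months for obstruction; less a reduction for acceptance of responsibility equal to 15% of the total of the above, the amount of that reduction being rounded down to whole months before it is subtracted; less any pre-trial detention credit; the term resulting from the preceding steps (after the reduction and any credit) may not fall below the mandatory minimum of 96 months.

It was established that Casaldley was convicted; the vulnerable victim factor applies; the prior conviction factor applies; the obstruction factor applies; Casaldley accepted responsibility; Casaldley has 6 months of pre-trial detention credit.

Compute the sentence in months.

Sentence: 148 months

Vulnerable victim enhancement: +20 months
Prior conviction enhancement: +29 months
Obstruction enhancement: +45 months
Adjusted term: 87 months + 20 months + 29 months + 45 months = 181 months
Acceptance of responsibility reduction: 15% of 181 months = 27 months (rounded down)
After reduction: 181 − 27 = 154 months
Less pre-trial detention credit: 154 months − 6 months = 148 months
Minimum 96 months: 148 months meets the minimum, no increase.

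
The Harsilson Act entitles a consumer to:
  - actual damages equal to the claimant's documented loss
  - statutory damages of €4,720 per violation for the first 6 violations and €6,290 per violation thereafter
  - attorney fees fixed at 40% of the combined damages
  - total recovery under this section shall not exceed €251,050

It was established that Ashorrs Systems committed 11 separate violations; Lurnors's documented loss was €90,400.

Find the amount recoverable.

€210,238

First 6 violations: 6 × €4,720 = €28,320
Remaining violations: (11 − 6) × €6,290 = €31,450
Statutory damages: €28,320 + €31,450 = €59,770
Combined damages: €90,400 + €59,770 = €150,170
Attorney fees: 40% of €150,170 = €60,068
Total before cap: €150,170 + €60,068 = €210,238
Cap at €251,050: €210,238 is within the cap, no reduction.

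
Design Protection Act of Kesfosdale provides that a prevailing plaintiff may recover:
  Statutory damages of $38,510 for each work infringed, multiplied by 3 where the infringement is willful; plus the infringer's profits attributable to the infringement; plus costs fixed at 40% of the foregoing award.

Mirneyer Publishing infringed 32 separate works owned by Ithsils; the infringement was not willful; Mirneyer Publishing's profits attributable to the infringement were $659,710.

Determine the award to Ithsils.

Statutory damages: 32 × $38,510 = $1,232,320
Infringement not willful: no ×3 enhancement.
Combined award: $1,232,320 + $659,710 = $1,892,030
Costs: 40% of $1,892,030 = $756,812
Award plus costs: $1,892,030 + $756,812 = $2,648,842

$2,648,842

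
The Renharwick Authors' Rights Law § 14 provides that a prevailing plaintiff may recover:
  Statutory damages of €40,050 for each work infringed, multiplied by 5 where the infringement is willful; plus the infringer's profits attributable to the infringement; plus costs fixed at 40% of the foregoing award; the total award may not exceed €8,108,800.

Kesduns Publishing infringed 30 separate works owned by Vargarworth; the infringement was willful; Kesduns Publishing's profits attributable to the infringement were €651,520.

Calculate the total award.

Statutory damages: 30 × €40,050 = €1,201,500
Multiplied by 5: 5 × €1,201,500 = €6,007,500
Combined award: €6,007,500 + €651,520 = €6,659,020
Costs: 40% of €6,659,020 = €2,663,608
Award plus costs: €6,659,020 + €2,663,608 = €9,322,628
Cap at €8,108,800: €9,322,628 exceeds the cap → €8,108,800

Award: €8,108,800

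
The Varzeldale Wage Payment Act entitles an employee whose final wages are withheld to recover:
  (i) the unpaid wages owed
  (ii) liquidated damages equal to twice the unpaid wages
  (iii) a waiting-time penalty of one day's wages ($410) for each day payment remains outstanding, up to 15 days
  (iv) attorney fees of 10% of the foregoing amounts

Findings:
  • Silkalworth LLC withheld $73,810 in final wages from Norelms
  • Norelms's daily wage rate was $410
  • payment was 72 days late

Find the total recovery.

Doubled: 2 × $73,810 = $147,620
Penalty days: min(72, 15) = 15
Waiting-time penalty: 15 × $410 = $6,150
Subtotal: $73,810 + $147,620 + $6,150 = $227,580
Attorney fees: 10% of $227,580 = $22,758
Total award: $227,580 + $22,758 = $250,338

$250,338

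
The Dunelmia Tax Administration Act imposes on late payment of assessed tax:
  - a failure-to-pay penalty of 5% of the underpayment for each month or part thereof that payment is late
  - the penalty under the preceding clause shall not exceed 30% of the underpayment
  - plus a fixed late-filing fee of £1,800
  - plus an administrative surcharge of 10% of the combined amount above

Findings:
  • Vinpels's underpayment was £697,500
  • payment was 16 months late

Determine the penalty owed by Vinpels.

Penalty: £232,155

Accrued rate: 5% × 16 = 80%, capped at 30% → 30%
Failure-to-pay penalty: 30% of £697,500 = £209,250
Penalty before surcharge: £209,250 + £1,800 = £211,050
Administrative surcharge: 10% of £211,050 = £21,105
Total penalty: £211,050 + £21,105 = £232,155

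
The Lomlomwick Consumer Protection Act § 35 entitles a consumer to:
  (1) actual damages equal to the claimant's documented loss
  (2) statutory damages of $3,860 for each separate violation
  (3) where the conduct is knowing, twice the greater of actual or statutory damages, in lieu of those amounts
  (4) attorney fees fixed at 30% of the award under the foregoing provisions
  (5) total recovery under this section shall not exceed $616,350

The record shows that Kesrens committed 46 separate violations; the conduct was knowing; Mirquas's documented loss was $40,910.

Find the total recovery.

$461,656

Statutory damages: 46 × $3,860 = $177,560
Greater of actual damages ($40,910) or statutory damages ($177,560): $177,560
Doubled: 2 × $177,560 = $355,120
Attorney fees: 30% of $355,120 = $106,536
Total before cap: $355,120 + $106,536 = $461,656
Cap at $616,350: $461,656 is within the cap, no reduction.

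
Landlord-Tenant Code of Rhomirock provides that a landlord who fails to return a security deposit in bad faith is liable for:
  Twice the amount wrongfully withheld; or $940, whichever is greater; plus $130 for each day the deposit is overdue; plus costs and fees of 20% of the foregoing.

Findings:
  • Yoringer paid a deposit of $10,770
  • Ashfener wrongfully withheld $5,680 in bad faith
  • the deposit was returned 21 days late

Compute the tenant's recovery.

$16,908

Doubled: 2 × $5,680 = $11,360
Minimum $940: $11,360 meets the minimum, no increase.
Late-return penalty: 21 × $130 = $2,730
Damages plus late penalty: $11,360 + $2,730 = $14,090
Costs and fees: 20% of $14,090 = $2,818
Total recovery: $14,090 + $2,818 = $16,908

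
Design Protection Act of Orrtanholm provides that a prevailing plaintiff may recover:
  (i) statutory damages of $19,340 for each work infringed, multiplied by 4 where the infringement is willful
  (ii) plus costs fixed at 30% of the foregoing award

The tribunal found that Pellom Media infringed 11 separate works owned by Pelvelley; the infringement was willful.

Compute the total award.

$1,106,248

Statutory damages: 11 × $19,340 = $212,740
Multiplied by 4: 4 × $212,740 = $850,960
Costs: 30% of $850,960 = $255,288
Award plus costs: $850,960 + $255,288 = $1,106,248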